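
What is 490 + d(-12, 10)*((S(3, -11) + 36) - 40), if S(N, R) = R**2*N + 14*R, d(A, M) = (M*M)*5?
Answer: 102990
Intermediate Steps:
d(A, M) = 5*M**2 (d(A, M) = M**2*5 = 5*M**2)
S(N, R) = 14*R + N*R**2 (S(N, R) = N*R**2 + 14*R = 14*R + N*R**2)
490 + d(-12, 10)*((S(3, -11) + 36) - 40) = 490 + (5*10**2)*((-11*(14 + 3*(-11)) + 36) - 40) = 490 + (5*100)*((-11*(14 - 33) + 36) - 40) = 490 + 500*((-11*(-19) + 36) - 40) = 490 + 500*((209 + 36) - 40) = 490 + 500*(245 - 40) = 490 + 500*205 = 490 + 102500 = 102990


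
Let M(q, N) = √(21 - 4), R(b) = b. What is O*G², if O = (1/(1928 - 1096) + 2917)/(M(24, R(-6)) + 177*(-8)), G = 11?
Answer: -51977881065/208524056 - 293660345*√17/1668192448 ≈ -249.99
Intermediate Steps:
M(q, N) = √17
O = 2426945/(832*(-1416 + √17)) (O = (1/(1928 - 1096) + 2917)/(√17 + 177*(-8)) = (1/832 + 2917)/(√17 - 1416) = (1/832 + 2917)/(-1416 + √17) = 2426945/(832*(-1416 + √17)) ≈ -2.0660)
O*G² = (-429569265/208524056 - 2426945*√17/1668192448)*11² = (-429569265/208524056 - 2426945*√17/1668192448)*121 = -51977881065/208524056 - 293660345*√17/1668192448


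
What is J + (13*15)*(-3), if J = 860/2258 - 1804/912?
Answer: -150997159/257412 ≈ -586.60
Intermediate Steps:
J = -411139/257412 (J = 860*(1/2258) - 1804*1/912 = 430/1129 - 451/228 = -411139/257412 ≈ -1.5972)
J + (13*15)*(-3) = -411139/257412 + (13*15)*(-3) = -411139/257412 + 195*(-3) = -411139/257412 - 585 = -150997159/257412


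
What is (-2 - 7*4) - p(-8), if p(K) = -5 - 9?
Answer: -16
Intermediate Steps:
p(K) = -14
(-2 - 7*4) - p(-8) = (-2 - 7*4) - 1*(-14) = (-2 - 28) + 14 = -30 + 14 = -16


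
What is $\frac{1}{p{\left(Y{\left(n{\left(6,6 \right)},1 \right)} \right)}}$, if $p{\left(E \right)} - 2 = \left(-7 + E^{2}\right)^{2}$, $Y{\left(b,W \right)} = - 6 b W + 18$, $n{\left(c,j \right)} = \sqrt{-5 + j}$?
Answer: $\frac{1}{18771} \approx 5.3274 \cdot 10^{-5}$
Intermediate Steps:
$Y{\left(b,W \right)} = 18 - 6 W b$ ($Y{\left(b,W \right)} = - 6 W b + 18 = 18 - 6 W b$)
$p{\left(E \right)} = 2 + \left(-7 + E^{2}\right)^{2}$
$\frac{1}{p{\left(Y{\left(n{\left(6,6 \right)},1 \right)} \right)}} = \frac{1}{2 + \left(-7 + \left(18 - 6 \sqrt{-5 + 6}\right)^{2}\right)^{2}} = \frac{1}{2 + \left(-7 + \left(18 - 6 \sqrt{1}\right)^{2}\right)^{2}} = \frac{1}{2 + \left(-7 + \left(18 - 6 \cdot 1\right)^{2}\right)^{2}} = \frac{1}{2 + \left(-7 + \left(18 - 6\right)^{2}\right)^{2}} = \frac{1}{2 + \left(-7 + 12^{2}\right)^{2}} = \frac{1}{2 + \left(-7 + 144\right)^{2}} = \frac{1}{2 + 137^{2}} = \frac{1}{2 + 18769} = \frac{1}{18771}$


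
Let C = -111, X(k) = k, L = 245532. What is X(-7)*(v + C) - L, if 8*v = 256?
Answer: -244979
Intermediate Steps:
v = 32 (v = (⅛)*256 = 32)
X(-7)*(v + C) - L = -7*(32 - 111) - 1*245532 = -7*(-79) - 245532 = 553 - 245532 = -244979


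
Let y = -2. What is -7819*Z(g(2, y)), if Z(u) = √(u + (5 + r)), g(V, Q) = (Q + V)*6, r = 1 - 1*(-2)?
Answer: -15638*√2 ≈ -22115.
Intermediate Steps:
r = 3 (r = 1 + 2 = 3)
g(V, Q) = 6*Q + 6*V
Z(u) = √(8 + u) (Z(u) = √(u + (5 + 3)) = √(u + 8) = √(8 + u))
-7819*Z(g(2, y)) = -7819*√(8 + (6*(-2) + 6*2)) = -7819*√(8 + (-12 + 12)) = -7819*√(8 + 0) = -15638*√2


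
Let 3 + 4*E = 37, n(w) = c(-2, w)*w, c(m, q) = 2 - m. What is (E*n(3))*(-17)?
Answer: -1734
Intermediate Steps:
n(w) = 4*w (n(w) = (2 - 1*(-2))*w = (2 + 2)*w = 4*w)
E = 17/2 (E = -3/4 + (1/4)*37 = -3/4 + 37/4 = 17/2 ≈ 8.5000)
(E*n(3))*(-17) = (17*(4*3)/2)*(-17) = ((17/2)*12)*(-17) = 102*(-17) = -1734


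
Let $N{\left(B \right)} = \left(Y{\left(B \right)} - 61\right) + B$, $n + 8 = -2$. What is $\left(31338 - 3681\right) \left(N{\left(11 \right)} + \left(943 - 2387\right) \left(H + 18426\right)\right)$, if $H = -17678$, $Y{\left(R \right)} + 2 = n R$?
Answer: $-29877138018$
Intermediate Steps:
$n = -10$ ($n = -8 - 2 = -10$)
$Y{\left(R \right)} = -2 - 10 R$
$N{\left(B \right)} = -63 - 9 B$ ($N{\left(B \right)} = \left(\left(-2 - 10 B\right) - 61\right) + B = \left(-63 - 10 B\right) + B = -63 - 9 B$)
$\left(31338 - 3681\right) \left(N{\left(11 \right)} + \left(943 - 2387\right) \left(H + 18426\right)\right) = \left(31338 - 3681\right) \left(\left(-63 - 99\right) + \left(943 - 2387\right) \left(-17678 + 18426\right)\right) = 27657 \left(\left(-63 - 99\right) - 1080112\right) = 27657 \left(-162 - 1080112\right) = 27657 \left(-1080274\right) = -29877138018$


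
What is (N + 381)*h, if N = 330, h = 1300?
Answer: 924300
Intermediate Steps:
(N + 381)*h = (330 + 381)*1300 = 711*1300 = 924300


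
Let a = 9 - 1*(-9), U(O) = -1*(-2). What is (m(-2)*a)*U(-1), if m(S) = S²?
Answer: 144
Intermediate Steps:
U(O) = 2
a = 18 (a = 9 + 9 = 18)
(m(-2)*a)*U(-1) = ((-2)²*18)*2 = (4*18)*2 = 72*2 = 144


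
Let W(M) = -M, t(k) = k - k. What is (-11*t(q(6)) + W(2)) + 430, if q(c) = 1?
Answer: 428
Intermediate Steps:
t(k) = 0
(-11*t(q(6)) + W(2)) + 430 = (-11*0 - 1*2) + 430 = (0 - 2) + 430 = -2 + 430 = 428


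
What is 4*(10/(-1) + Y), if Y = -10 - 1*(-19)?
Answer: -4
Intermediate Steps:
Y = 9 (Y = -10 + 19 = 9)
4*(10/(-1) + Y) = 4*(10/(-1) + 9) = 4*(10*(-1) + 9) = 4*(-10 + 9) = 4*(-1) = -4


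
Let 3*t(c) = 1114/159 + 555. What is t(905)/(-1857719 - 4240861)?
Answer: -89359/2909022660 ≈ -3.0718e-5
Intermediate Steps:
t(c) = 89359/477 (t(c) = (1114/159 + 555)/3 = (1/3)*(89359/159) = 89359/477)
t(905)/(-1857719 - 4240861) = 89359/(477*(-1857719 - 4240861)) = (89359/477)/(-6098580) = (89359/477)*(-1/6098580) = -89359/2909022660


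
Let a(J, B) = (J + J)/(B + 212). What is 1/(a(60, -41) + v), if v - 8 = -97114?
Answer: -57/5535002 ≈ -1.0298e-5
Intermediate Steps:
v = -97106 (v = 8 - 97114 = -97106)
a(J, B) = 2*J/(212 + B) (a(J, B) = (2*J)/(212 + B) = 2*J/(212 + B))
1/(a(60, -41) + v) = 1/(2*60/(212 - 41) - 97106) = 1/(2*60/171 - 97106) = 1/(2*60*(1/171) - 97106) = 1/(40/57 - 97106) = 1/(-5535002/57) = -57/5535002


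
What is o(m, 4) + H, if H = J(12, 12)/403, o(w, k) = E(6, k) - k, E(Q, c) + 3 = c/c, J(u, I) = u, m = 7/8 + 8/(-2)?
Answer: -2406/403 ≈ -5.9702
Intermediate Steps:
m = -25/8 (m = 7*(⅛) + 8*(-½) = 7/8 - 4 = -25/8 ≈ -3.1250)
E(Q, c) = -2 (E(Q, c) = -3 + c/c = -3 + 1 = -2)
o(w, k) = -2 - k
H = 12/403 ≈ 0.029777
o(m, 4) + H = (-2 - 1*4) + 12/403 = (-2 - 4) + 12/403 = -6 + 12/403 = -2406/403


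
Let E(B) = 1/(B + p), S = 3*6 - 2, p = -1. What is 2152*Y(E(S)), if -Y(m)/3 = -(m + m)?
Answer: 4304/5 ≈ 860.80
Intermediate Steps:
S = 16 (S = 18 - 2 = 16)
E(B) = 1/(-1 + B) (E(B) = 1/(B - 1) = 1/(-1 + B))
Y(m) = 6*m (Y(m) = -(-3)*(m + m) = -(-3)*2*m = -(-6)*m = 6*m)
2152*Y(E(S)) = 2152*(6/(-1 + 16)) = 2152*(6/15) = 2152*(6*(1/15)) = 2152*(⅖) = 4304/5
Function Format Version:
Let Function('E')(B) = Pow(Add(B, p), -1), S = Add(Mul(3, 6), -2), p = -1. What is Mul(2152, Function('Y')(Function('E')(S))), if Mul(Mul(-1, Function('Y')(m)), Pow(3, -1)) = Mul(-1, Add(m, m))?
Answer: Rational(4304, 5) ≈ 860.80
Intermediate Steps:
S = 16 (S = Add(18, -2) = 16)
Function('E')(B) = Pow(Add(-1, B), -1) (Function('E')(B) = Pow(Add(B, -1), -1) = Pow(Add(-1, B), -1))
Function('Y')(m) = Mul(6, m) (Function('Y')(m) = Mul(-3, Mul(-1, Add(m, m))) = Mul(-3, Mul(-1, Mul(2, m))) = Mul(-3, Mul(-2, m)) = Mul(6, m))
Mul(2152, Function('Y')(Function('E')(S))) = Mul(2152, Mul(6, Pow(Add(-1, 16), -1))) = Mul(2152, Mul(6, Pow(15, -1))) = Mul(2152, Mul(6, Rational(1, 15))) = Mul(2152, Rational(2, 5)) = Rational(4304, 5)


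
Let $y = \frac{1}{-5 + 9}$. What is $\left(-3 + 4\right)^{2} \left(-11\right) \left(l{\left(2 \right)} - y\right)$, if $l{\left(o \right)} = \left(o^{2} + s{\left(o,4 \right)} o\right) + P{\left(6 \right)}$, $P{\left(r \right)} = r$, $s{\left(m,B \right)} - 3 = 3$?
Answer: $- \frac{957}{4} \approx -239.25$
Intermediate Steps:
$s{\left(m,B \right)} = 6$ ($s{\left(m,B \right)} = 3 + 3 = 6$)
$l{\left(o \right)} = 6 + o^{2} + 6 o$ ($l{\left(o \right)} = \left(o^{2} + 6 o\right) + 6 = 6 + o^{2} + 6 o$)
$y = \frac{1}{4} \approx 0.25$
$\left(-3 + 4\right)^{2} \left(-11\right) \left(l{\left(2 \right)} - y\right) = \left(-3 + 4\right)^{2} \left(-11\right) \left(\left(6 + 2^{2} + 6 \cdot 2\right) - \frac{1}{4}\right) = 1^{2} \left(-11\right) \left(\left(6 + 4 + 12\right) - \frac{1}{4}\right) = 1 \left(-11\right) \left(22 - \frac{1}{4}\right) = \left(-11\right) \frac{87}{4} = - \frac{957}{4}$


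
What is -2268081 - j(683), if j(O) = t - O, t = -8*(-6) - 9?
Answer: -2267437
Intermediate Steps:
t = 39 (t = 48 - 9 = 39)
j(O) = 39 - O
-2268081 - j(683) = -2268081 - (39 - 1*683) = -2268081 - (39 - 683) = -2268081 - 1*(-644) = -2268081 + 644 = -2267437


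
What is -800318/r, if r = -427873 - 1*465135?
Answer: 400159/446504 ≈ 0.89620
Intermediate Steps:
r = -893008 (r = -427873 - 465135 = -893008)
-800318/r = -800318/(-893008) = -800318*(-1/893008) = 400159/446504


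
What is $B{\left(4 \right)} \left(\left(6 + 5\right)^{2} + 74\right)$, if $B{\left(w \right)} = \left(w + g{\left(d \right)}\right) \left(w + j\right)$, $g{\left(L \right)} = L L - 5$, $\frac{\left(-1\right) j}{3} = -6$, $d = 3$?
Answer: $34320$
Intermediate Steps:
$j = 18$ ($j = \left(-3\right) \left(-6\right) = 18$)
$g{\left(L \right)} = -5 + L^{2}$ ($g{\left(L \right)} = L^{2} - 5 = -5 + L^{2}$)
$B{\left(w \right)} = \left(4 + w\right) \left(18 + w\right)$ ($B{\left(w \right)} = \left(w - \left(5 - 3^{2}\right)\right) \left(w + 18\right) = \left(w + \left(-5 + 9\right)\right) \left(18 + w\right) = \left(w + 4\right) \left(18 + w\right) = \left(4 + w\right) \left(18 + w\right)$)
$B{\left(4 \right)} \left(\left(6 + 5\right)^{2} + 74\right) = \left(72 + 4^{2} + 22 \cdot 4\right) \left(\left(6 + 5\right)^{2} + 74\right) = \left(72 + 16 + 88\right) \left(11^{2} + 74\right) = 176 \left(121 + 74\right) = 176 \cdot 195 = 34320$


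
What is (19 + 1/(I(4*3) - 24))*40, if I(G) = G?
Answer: 2270/3 ≈ 756.67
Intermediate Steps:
(19 + 1/(I(4*3) - 24))*40 = (19 + 1/(4*3 - 24))*40 = (19 + 1/(12 - 24))*40 = (19 + 1/(-12))*40 = (19 - 1/12)*40 = (227/12)*40 = 2270/3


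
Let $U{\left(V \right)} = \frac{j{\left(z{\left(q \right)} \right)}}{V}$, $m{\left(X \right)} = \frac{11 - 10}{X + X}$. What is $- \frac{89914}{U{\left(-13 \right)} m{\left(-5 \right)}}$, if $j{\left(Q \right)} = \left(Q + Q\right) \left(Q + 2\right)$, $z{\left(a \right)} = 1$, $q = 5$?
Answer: $- \frac{5844410}{3} \approx -1.9481 \cdot 10^{6}$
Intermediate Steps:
$j{\left(Q \right)} = 2 Q \left(2 + Q\right)$
$m{\left(X \right)} = \frac{1}{2 X}$ ($m{\left(X \right)} = 1 \frac{1}{2 X} = \frac{1}{2 X}$)
$U{\left(V \right)} = \frac{6}{V}$ ($U{\left(V \right)} = \frac{2 \cdot 1 \left(2 + 1\right)}{V} = \frac{2 \cdot 1 \cdot 3}{V} = \frac{6}{V}$)
$- \frac{89914}{U{\left(-13 \right)} m{\left(-5 \right)}} = - \frac{89914}{\frac{6}{-13} \frac{1}{2 \left(-5\right)}} = - \frac{89914}{6 \left(- \frac{1}{13}\right) \frac{1}{2} \left(- \frac{1}{5}\right)} = - \frac{89914}{\left(- \frac{6}{13}\right) \left(- \frac{1}{10}\right)} = - \frac{89914}{\frac{3}{65}} = \left(-89914\right) \frac{65}{3} = - \frac{5844410}{3}$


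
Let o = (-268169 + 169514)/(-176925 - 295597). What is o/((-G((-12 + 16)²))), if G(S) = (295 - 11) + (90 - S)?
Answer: -98655/169162876 ≈ -0.00058320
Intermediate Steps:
G(S) = 374 - S (G(S) = 284 + (90 - S) = 374 - S)
o = 98655/472522 (o = -98655/(-472522) = -98655*(-1/472522) = 98655/472522 ≈ 0.20878)
o/((-G((-12 + 16)²))) = 98655/(472522*((-(374 - (-12 + 16)²)))) = 98655/(472522*((-(374 - 1*4²)))) = 98655/(472522*((-(374 - 1*16)))) = 98655/(472522*((-(374 - 16)))) = 98655/(472522*((-1*358))) = (98655/472522)/(-358) = (98655/472522)*(-1/358) = -98655/169162876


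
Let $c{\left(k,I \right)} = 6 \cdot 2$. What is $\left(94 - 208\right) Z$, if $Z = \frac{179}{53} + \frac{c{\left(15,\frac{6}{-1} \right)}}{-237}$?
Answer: $- \frac{1587906}{4187} \approx -379.25$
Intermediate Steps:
$c{\left(k,I \right)} = 12$
$Z = \frac{13929}{4187}$ ($Z = \frac{179}{53} + \frac{12}{-237} = 179 \cdot \frac{1}{53} + 12 \left(- \frac{1}{237}\right) = \frac{179}{53} - \frac{4}{79} = \frac{13929}{4187} \approx 3.3267$)
$\left(94 - 208\right) Z = \left(94 - 208\right) \frac{13929}{4187} = \left(-114\right) \frac{13929}{4187} = - \frac{1587906}{4187}$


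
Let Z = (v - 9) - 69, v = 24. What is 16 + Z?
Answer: -38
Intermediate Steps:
Z = -54 (Z = (24 - 9) - 69 = 15 - 69 = -54)
16 + Z = 16 - 54 = -38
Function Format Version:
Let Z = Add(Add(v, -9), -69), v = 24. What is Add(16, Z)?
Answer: -38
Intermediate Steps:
Z = -54 (Z = Add(Add(24, -9), -69) = Add(15, -69) = -54)
Add(16, Z) = Add(16, -54) = -38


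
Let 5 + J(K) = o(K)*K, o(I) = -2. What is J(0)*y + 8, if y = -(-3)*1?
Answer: -7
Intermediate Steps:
y = 3 (y = -3*(-1)*1 = 3*1 = 3)
J(K) = -5 - 2*K
J(0)*y + 8 = (-5 - 2*0)*3 + 8 = (-5 + 0)*3 + 8 = -5*3 + 8 = -15 + 8 = -7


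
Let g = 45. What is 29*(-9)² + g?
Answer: 2394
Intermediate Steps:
29*(-9)² + g = 29*(-9)² + 45 = 29*81 + 45 = 2349 + 45 = 2394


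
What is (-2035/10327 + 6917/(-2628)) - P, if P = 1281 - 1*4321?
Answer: 82426862401/27139356 ≈ 3037.2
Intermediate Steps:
P = -3040 (P = 1281 - 4321 = -3040)
(-2035/10327 + 6917/(-2628)) - P = (-2035/10327 + 6917/(-2628)) - 1*(-3040) = (-2035*1/10327 + 6917*(-1/2628)) + 3040 = (-2035/10327 - 6917/2628) + 3040 = -76779839/27139356 + 3040 = 82426862401/27139356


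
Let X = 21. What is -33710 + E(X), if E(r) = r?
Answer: -33689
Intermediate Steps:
-33710 + E(X) = -33710 + 21 = -33689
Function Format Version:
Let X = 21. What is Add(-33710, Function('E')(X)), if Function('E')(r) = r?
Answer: -33689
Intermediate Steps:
Add(-33710, Function('E')(X)) = Add(-33710, 21) = -33689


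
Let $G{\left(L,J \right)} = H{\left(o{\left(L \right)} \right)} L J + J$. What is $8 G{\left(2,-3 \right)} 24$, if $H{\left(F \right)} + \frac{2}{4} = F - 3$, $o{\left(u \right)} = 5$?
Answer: $-2304$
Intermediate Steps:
$H{\left(F \right)} = - \frac{7}{2} + F$ ($H{\left(F \right)} = - \frac{1}{2} + \left(F - 3\right) = - \frac{1}{2} + \left(-3 + F\right) = - \frac{7}{2} + F$)
$G{\left(L,J \right)} = J + \frac{3 J L}{2}$ ($G{\left(L,J \right)} = \left(- \frac{7}{2} + 5\right) L J + J = \frac{3 L}{2} J + J = \frac{3 J L}{2} + J = J + \frac{3 J L}{2}$)
$8 G{\left(2,-3 \right)} 24 = 8 \cdot \frac{1}{2} \left(-3\right) \left(2 + 3 \cdot 2\right) 24 = 8 \cdot \frac{1}{2} \left(-3\right) \left(2 + 6\right) 24 = 8 \cdot \frac{1}{2} \left(-3\right) 8 \cdot 24 = 8 \left(-12\right) 24 = \left(-96\right) 24 = -2304$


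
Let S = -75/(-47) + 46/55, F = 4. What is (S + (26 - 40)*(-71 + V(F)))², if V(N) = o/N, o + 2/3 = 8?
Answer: 56675090097796/60140025 ≈ 9.4239e+5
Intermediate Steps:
o = 22/3 (o = -⅔ + 8 = 22/3 ≈ 7.3333)
V(N) = 22/(3*N)
S = 6287/2585 (S = -75*(-1/47) + 46*(1/55) = 75/47 + 46/55 = 6287/2585 ≈ 2.4321)
(S + (26 - 40)*(-71 + V(F)))² = (6287/2585 + (26 - 40)*(-71 + (22/3)/4))² = (6287/2585 - 14*(-71 + (22/3)*(¼)))² = (6287/2585 - 14*(-71 + 11/6))² = (6287/2585 - 14*(-415/6))² = (6287/2585 + 2905/3)² = (7528286/7755)² = 56675090097796/60140025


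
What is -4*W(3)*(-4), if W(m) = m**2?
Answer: 144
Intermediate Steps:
-4*W(3)*(-4) = -4*3**2*(-4) = -4*9*(-4) = -36*(-4) = 144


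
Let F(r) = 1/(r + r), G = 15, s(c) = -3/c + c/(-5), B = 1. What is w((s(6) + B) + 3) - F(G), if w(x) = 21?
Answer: 629/30 ≈ 20.967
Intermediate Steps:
s(c) = -3/c - c/5 (s(c) = -3/c + c*(-⅕) = -3/c - c/5)
F(r) = 1/(2*r)
w((s(6) + B) + 3) - F(G) = 21 - 1/(2*15) = 21 - 1*1/30 = 21 - 1/30 = 629/30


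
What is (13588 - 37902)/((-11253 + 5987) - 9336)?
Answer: 12157/7301 ≈ 1.6651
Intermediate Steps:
(13588 - 37902)/((-11253 + 5987) - 9336) = -24314/(-5266 - 9336) = -24314/(-14602) = -24314*(-1/14602) = 12157/7301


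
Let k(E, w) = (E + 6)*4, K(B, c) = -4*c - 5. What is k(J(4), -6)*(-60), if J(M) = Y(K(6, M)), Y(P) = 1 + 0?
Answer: -1680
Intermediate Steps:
K(B, c) = -5 - 4*c
Y(P) = 1
J(M) = 1
k(E, w) = 24 + 4*E (k(E, w) = (6 + E)*4 = 24 + 4*E)
k(J(4), -6)*(-60) = (24 + 4*1)*(-60) = (24 + 4)*(-60) = 28*(-60) = -1680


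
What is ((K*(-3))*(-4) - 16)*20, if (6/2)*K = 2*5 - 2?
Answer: 320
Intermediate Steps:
K = 8/3 (K = (2*5 - 2)/3 = (10 - 2)/3 = (⅓)*8 = 8/3 ≈ 2.6667)
((K*(-3))*(-4) - 16)*20 = (((8/3)*(-3))*(-4) - 16)*20 = (-8*(-4) - 16)*20 = (32 - 16)*20 = 16*20 = 320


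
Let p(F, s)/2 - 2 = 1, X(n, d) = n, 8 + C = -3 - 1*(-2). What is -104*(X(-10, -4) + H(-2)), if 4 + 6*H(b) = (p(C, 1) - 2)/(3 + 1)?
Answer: 1092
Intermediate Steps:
C = -9 (C = -8 + (-3 - 1*(-2)) = -8 + (-3 + 2) = -8 - 1 = -9)
p(F, s) = 6 (p(F, s) = 4 + 2*1 = 4 + 2 = 6)
H(b) = -½ (H(b) = -⅔ + ((6 - 2)/(3 + 1))/6 = -⅔ + (4/4)/6 = -⅔ + (4*(¼))/6 = -⅔ + (⅙)*1 = -⅔ + ⅙ = -½)
-104*(X(-10, -4) + H(-2)) = -104*(-10 - ½) = -104*(-21/2) = 1092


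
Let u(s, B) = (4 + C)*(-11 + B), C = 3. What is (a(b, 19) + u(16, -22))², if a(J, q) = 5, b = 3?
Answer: 51076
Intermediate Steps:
u(s, B) = -77 + 7*B (u(s, B) = (4 + 3)*(-11 + B) = 7*(-11 + B) = -77 + 7*B)
(a(b, 19) + u(16, -22))² = (5 + (-77 + 7*(-22)))² = (5 + (-77 - 154))² = (5 - 231)² = (-226)² = 51076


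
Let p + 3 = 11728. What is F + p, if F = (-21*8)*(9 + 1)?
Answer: 10045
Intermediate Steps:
p = 11725 (p = -3 + 11728 = 11725)
F = -1680 (F = -168*10 = -1680)
F + p = -1680 + 11725 = 10045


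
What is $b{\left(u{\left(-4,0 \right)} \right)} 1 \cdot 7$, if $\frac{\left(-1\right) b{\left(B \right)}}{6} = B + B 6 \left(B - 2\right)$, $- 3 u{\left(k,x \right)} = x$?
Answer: $0$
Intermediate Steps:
$u{\left(k,x \right)} = - \frac{x}{3}$
$b{\left(B \right)} = - 6 B - 6 B \left(-12 + 6 B\right)$ ($b{\left(B \right)} = - 6 \left(B + B 6 \left(B - 2\right)\right) = - 6 \left(B + B 6 \left(-2 + B\right)\right) = - 6 \left(B + B \left(-12 + 6 B\right)\right) = - 6 B - 6 B \left(-12 + 6 B\right)$)
$b{\left(u{\left(-4,0 \right)} \right)} 1 \cdot 7 = 6 \left(\left(- \frac{1}{3}\right) 0\right) \left(11 - 6 \left(\left(- \frac{1}{3}\right) 0\right)\right) 1 \cdot 7 = 6 \cdot 0 \left(11 - 0\right) 1 \cdot 7 = 6 \cdot 0 \left(11 + 0\right) 1 \cdot 7 = 6 \cdot 0 \cdot 11 \cdot 1 \cdot 7 = 0 \cdot 1 \cdot 7 = 0 \cdot 7 = 0$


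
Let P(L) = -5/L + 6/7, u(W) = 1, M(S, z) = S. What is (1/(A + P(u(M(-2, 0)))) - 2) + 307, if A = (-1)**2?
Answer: 6703/22 ≈ 304.68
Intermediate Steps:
A = 1
P(L) = 6/7 - 5/L (P(L) = -5/L + 6*(1/7) = -5/L + 6/7 = 6/7 - 5/L)
(1/(A + P(u(M(-2, 0)))) - 2) + 307 = (1/(1 + (6/7 - 5/1)) - 2) + 307 = (1/(1 + (6/7 - 5*1)) - 2) + 307 = (1/(1 + (6/7 - 5)) - 2) + 307 = (1/(1 - 29/7) - 2) + 307 = (1/(-22/7) - 2) + 307 = (-7/22 - 2) + 307 = -51/22 + 307 = 6703/22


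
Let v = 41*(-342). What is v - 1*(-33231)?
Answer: 19209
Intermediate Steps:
v = -14022
v - 1*(-33231) = -14022 - 1*(-33231) = -14022 + 33231 = 19209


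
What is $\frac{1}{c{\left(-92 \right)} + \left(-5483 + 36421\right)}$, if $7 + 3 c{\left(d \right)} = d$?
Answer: $\frac{1}{30905} \approx 3.2357 \cdot 10^{-5}$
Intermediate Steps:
$c{\left(d \right)} = - \frac{7}{3} + \frac{d}{3}$
$\frac{1}{c{\left(-92 \right)} + \left(-5483 + 36421\right)} = \frac{1}{\left(- \frac{7}{3} + \frac{1}{3} \left(-92\right)\right) + \left(-5483 + 36421\right)} = \frac{1}{\left(- \frac{7}{3} - \frac{92}{3}\right) + 30938} = \frac{1}{-33 + 30938} = \frac{1}{30905}$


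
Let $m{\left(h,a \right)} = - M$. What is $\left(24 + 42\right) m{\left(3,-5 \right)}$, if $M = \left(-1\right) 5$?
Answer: $330$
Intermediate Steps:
$M = -5$
$m{\left(h,a \right)} = 5$ ($m{\left(h,a \right)} = \left(-1\right) \left(-5\right) = 5$)
$\left(24 + 42\right) m{\left(3,-5 \right)} = \left(24 + 42\right) 5 = 66 \cdot 5 = 330$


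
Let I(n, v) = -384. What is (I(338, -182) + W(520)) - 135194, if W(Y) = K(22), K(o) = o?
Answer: -135556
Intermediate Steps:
W(Y) = 22
(I(338, -182) + W(520)) - 135194 = (-384 + 22) - 135194 = -362 - 135194 = -135556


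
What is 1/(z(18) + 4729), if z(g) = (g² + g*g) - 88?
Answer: 1/5289 ≈ 0.00018907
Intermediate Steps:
z(g) = -88 + 2*g² (z(g) = (g² + g²) - 88 = 2*g² - 88 = -88 + 2*g²)
1/(z(18) + 4729) = 1/((-88 + 2*18²) + 4729) = 1/((-88 + 2*324) + 4729) = 1/((-88 + 648) + 4729) = 1/(560 + 4729) = 1/5289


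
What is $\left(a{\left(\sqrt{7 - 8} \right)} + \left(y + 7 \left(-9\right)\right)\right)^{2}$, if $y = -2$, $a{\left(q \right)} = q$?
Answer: $\left(65 - i\right)^{2} \approx 4224.0 - 130.0 i$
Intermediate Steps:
$\left(a{\left(\sqrt{7 - 8} \right)} + \left(y + 7 \left(-9\right)\right)\right)^{2} = \left(\sqrt{7 - 8} + \left(-2 + 7 \left(-9\right)\right)\right)^{2} = \left(\sqrt{-1} - 65\right)^{2} = \left(i - 65\right)^{2} = \left(-65 + i\right)^{2}$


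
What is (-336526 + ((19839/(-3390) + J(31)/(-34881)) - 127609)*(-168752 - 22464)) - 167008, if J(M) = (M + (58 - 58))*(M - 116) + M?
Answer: 22899938467751034/938465 ≈ 2.4401e+10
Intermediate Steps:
J(M) = M + M*(-116 + M) (J(M) = (M + 0)*(-116 + M) + M = M*(-116 + M) + M = M + M*(-116 + M))
(-336526 + ((19839/(-3390) + J(31)/(-34881)) - 127609)*(-168752 - 22464)) - 167008 = (-336526 + ((19839/(-3390) + (31*(-115 + 31))/(-34881)) - 127609)*(-168752 - 22464)) - 167008 = (-336526 + ((19839*(-1/3390) + (31*(-84))*(-1/34881)) - 127609)*(-191216)) - 167008 = (-336526 + ((-6613/1130 - 2604*(-1/34881)) - 127609)*(-191216)) - 167008 = (-336526 + ((-6613/1130 + 124/1661) - 127609)*(-191216)) - 167008 = (-336526 + (-10844073/1876930 - 127609)*(-191216)) - 167008 = (-336526 - 239524004443/1876930*(-191216)) - 167008 = (-336526 + 22900411016786344/938465) - 167008 = 22900095198913754/938465 - 167008 = 22899938467751034/938465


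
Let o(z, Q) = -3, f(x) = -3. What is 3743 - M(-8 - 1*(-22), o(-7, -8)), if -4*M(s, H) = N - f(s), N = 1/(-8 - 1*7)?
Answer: 56156/15 ≈ 3743.7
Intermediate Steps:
N = -1/15 (N = 1/(-8 - 7) = 1/(-15) = -1/15 ≈ -0.066667)
M(s, H) = -11/15 (M(s, H) = -(-1/15 - 1*(-3))/4 = -(-1/15 + 3)/4 = -1/4*44/15 = -11/15)
3743 - M(-8 - 1*(-22), o(-7, -8)) = 3743 - 1*(-11/15) = 3743 + 11/15 = 56156/15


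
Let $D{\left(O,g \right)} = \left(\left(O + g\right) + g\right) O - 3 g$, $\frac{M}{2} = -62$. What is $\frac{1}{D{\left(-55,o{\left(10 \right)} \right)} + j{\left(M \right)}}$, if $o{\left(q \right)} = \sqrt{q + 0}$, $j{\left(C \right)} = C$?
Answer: $\frac{2901}{8288111} + \frac{113 \sqrt{10}}{8288111} \approx 0.00039313$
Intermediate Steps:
$M = -124$ ($M = 2 \left(-62\right) = -124$)
$o{\left(q \right)} = \sqrt{q}$
$D{\left(O,g \right)} = - 3 g + O \left(O + 2 g\right)$ ($D{\left(O,g \right)} = \left(O + 2 g\right) O - 3 g = O \left(O + 2 g\right) - 3 g = - 3 g + O \left(O + 2 g\right)$)
$\frac{1}{D{\left(-55,o{\left(10 \right)} \right)} + j{\left(M \right)}} = \frac{1}{\left(\left(-55\right)^{2} - 3 \sqrt{10} + 2 \left(-55\right) \sqrt{10}\right) - 124} = \frac{1}{\left(3025 - 3 \sqrt{10} - 110 \sqrt{10}\right) - 124} = \frac{1}{\left(3025 - 113 \sqrt{10}\right) - 124} = \frac{1}{2901 - 113 \sqrt{10}}$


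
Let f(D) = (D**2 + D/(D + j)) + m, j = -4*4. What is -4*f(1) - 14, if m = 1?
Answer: -326/15 ≈ -21.733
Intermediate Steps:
j = -16
f(D) = 1 + D**2 + D/(-16 + D) (f(D) = (D**2 + D/(D - 16)) + 1 = (D**2 + D/(-16 + D)) + 1 = 1 + D**2 + D/(-16 + D))
-4*f(1) - 14 = -4*(-16 + 1**3 - 16*1**2 + 2*1)/(-16 + 1) - 14 = -4*(-16 + 1 - 16*1 + 2)/(-15) - 14 = -(-4)*(-16 + 1 - 16 + 2)/15 - 14 = -(-4)*(-29)/15 - 14 = -4*29/15 - 14 = -116/15 - 14 = -326/15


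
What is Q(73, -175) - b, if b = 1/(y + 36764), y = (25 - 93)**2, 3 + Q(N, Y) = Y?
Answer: -7367065/41388 ≈ -178.00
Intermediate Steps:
Q(N, Y) = -3 + Y
y = 4624 (y = (-68)**2 = 4624)
b = 1/41388 (b = 1/(4624 + 36764) = 1/41388 ≈ 2.4162e-5)
Q(73, -175) - b = (-3 - 175) - 1*1/41388 = -178 - 1/41388 = -7367065/41388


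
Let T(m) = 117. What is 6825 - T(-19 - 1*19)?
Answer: 6708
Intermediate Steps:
6825 - T(-19 - 1*19) = 6825 - 1*117 = 6825 - 117 = 6708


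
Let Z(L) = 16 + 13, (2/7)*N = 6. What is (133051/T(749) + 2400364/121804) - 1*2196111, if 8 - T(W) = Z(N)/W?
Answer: -395730147844361/181579313 ≈ -2.1794e+6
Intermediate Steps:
N = 21 (N = (7/2)*6 = 21)
Z(L) = 29
T(W) = 8 - 29/W
(133051/T(749) + 2400364/121804) - 1*2196111 = (133051/(8 - 29/749) + 2400364/121804) - 1*2196111 = (133051/(8 - 29*1/749) + 2400364*(1/121804)) - 2196111 = (133051/(8 - 29/749) + 600091/30451) - 2196111 = (133051/(5963/749) + 600091/30451) - 2196111 = (133051*(749/5963) + 600091/30451) - 2196111 = (99655199/5963 + 600091/30451) - 2196111 = 3038178807382/181579313 - 2196111 = -395730147844361/181579313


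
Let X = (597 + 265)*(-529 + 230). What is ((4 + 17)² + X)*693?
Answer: -178306821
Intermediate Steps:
X = -257738 (X = 862*(-299) = -257738)
((4 + 17)² + X)*693 = ((4 + 17)² - 257738)*693 = (21² - 257738)*693 = (441 - 257738)*693 = -257297*693 = -178306821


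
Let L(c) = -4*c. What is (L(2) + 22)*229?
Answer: 3206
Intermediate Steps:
(L(2) + 22)*229 = (-4*2 + 22)*229 = (-8 + 22)*229 = 14*229 = 3206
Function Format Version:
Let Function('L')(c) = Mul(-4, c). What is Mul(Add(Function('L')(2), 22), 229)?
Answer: 3206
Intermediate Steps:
Mul(Add(Function('L')(2), 22), 229) = Mul(Add(Mul(-4, 2), 22), 229) = Mul(Add(-8, 22), 229) = Mul(14, 229) = 3206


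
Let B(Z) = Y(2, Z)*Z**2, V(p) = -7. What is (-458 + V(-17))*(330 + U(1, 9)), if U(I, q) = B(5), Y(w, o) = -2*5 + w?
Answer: -60450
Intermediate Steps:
Y(w, o) = -10 + w
B(Z) = -8*Z**2 (B(Z) = (-10 + 2)*Z**2 = -8*Z**2)
U(I, q) = -200 (U(I, q) = -8*5**2 = -8*25 = -200)
(-458 + V(-17))*(330 + U(1, 9)) = (-458 - 7)*(330 - 200) = -465*130 = -60450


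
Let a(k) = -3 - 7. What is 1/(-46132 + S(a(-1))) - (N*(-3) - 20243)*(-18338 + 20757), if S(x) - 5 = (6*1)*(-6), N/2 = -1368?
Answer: 1343927954394/46163 ≈ 2.9113e+7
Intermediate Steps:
N = -2736 (N = 2*(-1368) = -2736)
a(k) = -10
S(x) = -31 (S(x) = 5 + (6*1)*(-6) = 5 + 6*(-6) = 5 - 36 = -31)
1/(-46132 + S(a(-1))) - (N*(-3) - 20243)*(-18338 + 20757) = 1/(-46132 - 31) - (-2736*(-3) - 20243)*(-18338 + 20757) = 1/(-46163) - (8208 - 20243)*2419 = -1/46163 - (-12035)*2419 = -1/46163 - 1*(-29112665) = -1/46163 + 29112665 = 1343927954394/46163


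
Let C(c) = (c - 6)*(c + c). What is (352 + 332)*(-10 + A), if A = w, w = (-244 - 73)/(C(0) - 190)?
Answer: -28494/5 ≈ -5698.8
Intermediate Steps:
C(c) = 2*c*(-6 + c) (C(c) = (-6 + c)*(2*c) = 2*c*(-6 + c))
w = 317/190 (w = (-244 - 73)/(2*0*(-6 + 0) - 190) = -317/(2*0*(-6) - 190) = -317/(0 - 190) = -317/(-190) = -317*(-1/190) = 317/190 ≈ 1.6684)
A = 317/190 ≈ 1.6684
(352 + 332)*(-10 + A) = (352 + 332)*(-10 + 317/190) = 684*(-1583/190) = -28494/5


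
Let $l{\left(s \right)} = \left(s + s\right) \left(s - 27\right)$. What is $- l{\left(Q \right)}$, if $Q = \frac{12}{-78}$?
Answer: $- \frac{1412}{169} \approx -8.355$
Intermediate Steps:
$Q = - \frac{2}{13}$ ($Q = 12 \left(- \frac{1}{78}\right) = - \frac{2}{13} \approx -0.15385$)
$l{\left(s \right)} = 2 s \left(-27 + s\right)$
$- l{\left(Q \right)} = - \frac{2 \left(-2\right) \left(-27 - \frac{2}{13}\right)}{13} = - \frac{2 \left(-2\right) \left(-353\right)}{13 \cdot 13} = \left(-1\right) \frac{1412}{169} = - \frac{1412}{169}$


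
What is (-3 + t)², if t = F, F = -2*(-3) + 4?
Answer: 49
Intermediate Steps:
F = 10 (F = 6 + 4 = 10)
t = 10
(-3 + t)² = (-3 + 10)² = 7² = 49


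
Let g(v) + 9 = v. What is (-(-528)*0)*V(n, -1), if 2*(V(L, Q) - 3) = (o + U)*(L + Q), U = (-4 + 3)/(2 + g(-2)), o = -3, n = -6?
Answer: 0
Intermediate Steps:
g(v) = -9 + v
U = ⅑ (U = (-4 + 3)/(2 + (-9 - 2)) = -1/(2 - 11) = -1/(-9) = -1*(-⅑) = ⅑ ≈ 0.11111)
V(L, Q) = 3 - 13*L/9 - 13*Q/9 (V(L, Q) = 3 + ((-3 + ⅑)*(L + Q))/2 = 3 + (-26*(L + Q)/9)/2 = 3 + (-26*L/9 - 26*Q/9)/2 = 3 + (-13*L/9 - 13*Q/9) = 3 - 13*L/9 - 13*Q/9)
(-(-528)*0)*V(n, -1) = (-(-528)*0)*(3 - 13/9*(-6) - 13/9*(-1)) = (-44*0)*(3 + 26/3 + 13/9) = 0*(118/9) = 0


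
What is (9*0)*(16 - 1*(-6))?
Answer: 0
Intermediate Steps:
(9*0)*(16 - 1*(-6)) = 0*(16 + 6) = 0*22 = 0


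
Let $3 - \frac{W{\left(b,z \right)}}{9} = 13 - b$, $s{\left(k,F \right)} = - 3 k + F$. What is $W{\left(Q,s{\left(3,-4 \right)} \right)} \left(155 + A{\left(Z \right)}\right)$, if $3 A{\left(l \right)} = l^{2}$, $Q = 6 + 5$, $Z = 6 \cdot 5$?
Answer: $4095$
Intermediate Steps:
$Z = 30$
$s{\left(k,F \right)} = F - 3 k$
$Q = 11$
$W{\left(b,z \right)} = -90 + 9 b$ ($W{\left(b,z \right)} = 27 - 9 \left(13 - b\right) = 27 + \left(-117 + 9 b\right) = -90 + 9 b$)
$A{\left(l \right)} = \frac{l^{2}}{3}$
$W{\left(Q,s{\left(3,-4 \right)} \right)} \left(155 + A{\left(Z \right)}\right) = \left(-90 + 9 \cdot 11\right) \left(155 + \frac{30^{2}}{3}\right) = \left(-90 + 99\right) \left(155 + \frac{1}{3} \cdot 900\right) = 9 \left(155 + 300\right) = 9 \cdot 455 = 4095$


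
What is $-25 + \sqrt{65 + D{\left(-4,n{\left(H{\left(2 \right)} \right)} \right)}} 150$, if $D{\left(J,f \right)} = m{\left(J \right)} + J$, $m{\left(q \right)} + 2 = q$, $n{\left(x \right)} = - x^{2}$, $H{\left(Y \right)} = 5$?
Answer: $-25 + 150 \sqrt{55} \approx 1087.4$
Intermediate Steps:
$m{\left(q \right)} = -2 + q$
$D{\left(J,f \right)} = -2 + 2 J$ ($D{\left(J,f \right)} = \left(-2 + J\right) + J = -2 + 2 J$)
$-25 + \sqrt{65 + D{\left(-4,n{\left(H{\left(2 \right)} \right)} \right)}} 150 = -25 + \sqrt{65 + \left(-2 + 2 \left(-4\right)\right)} 150 = -25 + \sqrt{65 - 10} \cdot 150 = -25 + \sqrt{55} \cdot 150 = -25 + 150 \sqrt{55}$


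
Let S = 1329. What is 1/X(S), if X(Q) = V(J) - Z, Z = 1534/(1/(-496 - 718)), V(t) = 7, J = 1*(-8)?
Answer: 1/1862283 ≈ 5.3698e-7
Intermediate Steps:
J = -8
Z = -1862276 (Z = 1534/(1/(-1214)) = 1534/(-1/1214) = 1534*(-1214) = -1862276)
X(Q) = 1862283 (X(Q) = 7 - 1*(-1862276) = 7 + 1862276 = 1862283)
1/X(S) = 1/1862283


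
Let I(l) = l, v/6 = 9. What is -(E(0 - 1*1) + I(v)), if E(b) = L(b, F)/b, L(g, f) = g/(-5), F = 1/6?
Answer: -269/5 ≈ -53.800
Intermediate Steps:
v = 54 (v = 6*9 = 54)
F = ⅙ ≈ 0.16667
L(g, f) = -g/5 (L(g, f) = g*(-⅕) = -g/5)
E(b) = -⅕ (E(b) = (-b/5)/b = -⅕)
-(E(0 - 1*1) + I(v)) = -(-⅕ + 54) = -1*269/5 = -269/5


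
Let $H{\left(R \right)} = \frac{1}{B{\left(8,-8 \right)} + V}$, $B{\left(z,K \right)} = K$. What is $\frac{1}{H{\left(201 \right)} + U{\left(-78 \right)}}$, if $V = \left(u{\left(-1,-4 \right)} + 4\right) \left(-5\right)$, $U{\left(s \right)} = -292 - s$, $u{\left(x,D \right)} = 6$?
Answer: $- \frac{58}{12413} \approx -0.0046725$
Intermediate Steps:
$V = -50$ ($V = \left(6 + 4\right) \left(-5\right) = 10 \left(-5\right) = -50$)
$H{\left(R \right)} = - \frac{1}{58}$ ($H{\left(R \right)} = \frac{1}{-8 - 50} = \frac{1}{-58} = - \frac{1}{58}$)
$\frac{1}{H{\left(201 \right)} + U{\left(-78 \right)}} = \frac{1}{- \frac{1}{58} - 214} = \frac{1}{- \frac{12413}{58}} = - \frac{58}{12413}$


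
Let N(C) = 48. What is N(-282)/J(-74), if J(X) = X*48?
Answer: -1/74 ≈ -0.013514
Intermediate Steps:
J(X) = 48*X
N(-282)/J(-74) = 48/((48*(-74))) = 48/(-3552) = 48*(-1/3552) = -1/74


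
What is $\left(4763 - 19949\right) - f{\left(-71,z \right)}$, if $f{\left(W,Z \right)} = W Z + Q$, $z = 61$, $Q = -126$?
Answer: $-10729$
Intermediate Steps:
$f{\left(W,Z \right)} = -126 + W Z$ ($f{\left(W,Z \right)} = W Z - 126 = -126 + W Z$)
$\left(4763 - 19949\right) - f{\left(-71,z \right)} = \left(4763 - 19949\right) - \left(-126 - 4331\right) = -15186 - \left(-126 - 4331\right) = -15186 - -4457 = -15186 + 4457 = -10729$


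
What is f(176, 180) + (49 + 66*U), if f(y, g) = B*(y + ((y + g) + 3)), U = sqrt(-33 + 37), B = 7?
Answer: 3926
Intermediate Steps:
U = 2 (U = sqrt(4) = 2)
f(y, g) = 21 + 7*g + 14*y (f(y, g) = 7*(y + ((y + g) + 3)) = 7*(y + ((g + y) + 3)) = 7*(y + (3 + g + y)) = 7*(3 + g + 2*y) = 21 + 7*g + 14*y)
f(176, 180) + (49 + 66*U) = (21 + 7*180 + 14*176) + (49 + 66*2) = (21 + 1260 + 2464) + (49 + 132) = 3745 + 181 = 3926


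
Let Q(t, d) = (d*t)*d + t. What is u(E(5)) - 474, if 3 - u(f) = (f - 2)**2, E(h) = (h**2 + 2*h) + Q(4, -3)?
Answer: -5800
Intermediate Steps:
Q(t, d) = t + t*d**2 (Q(t, d) = t*d**2 + t = t + t*d**2)
E(h) = 40 + h**2 + 2*h (E(h) = (h**2 + 2*h) + 4*(1 + (-3)**2) = (h**2 + 2*h) + 4*(1 + 9) = (h**2 + 2*h) + 4*10 = (h**2 + 2*h) + 40 = 40 + h**2 + 2*h)
u(f) = 3 - (-2 + f)**2 (u(f) = 3 - (f - 2)**2 = 3 - (-2 + f)**2)
u(E(5)) - 474 = (3 - (-2 + (40 + 5**2 + 2*5))**2) - 474 = (3 - (-2 + (40 + 25 + 10))**2) - 474 = (3 - (-2 + 75)**2) - 474 = (3 - 1*73**2) - 474 = (3 - 1*5329) - 474 = (3 - 5329) - 474 = -5326 - 474 = -5800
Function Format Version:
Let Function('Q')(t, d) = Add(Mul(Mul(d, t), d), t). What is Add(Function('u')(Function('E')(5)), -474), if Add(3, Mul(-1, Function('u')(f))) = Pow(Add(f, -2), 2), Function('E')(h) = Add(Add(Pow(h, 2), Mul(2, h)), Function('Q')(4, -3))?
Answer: -5800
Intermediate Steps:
Function('Q')(t, d) = Add(t, Mul(t, Pow(d, 2))) (Function('Q')(t, d) = Add(Mul(t, Pow(d, 2)), t) = Add(t, Mul(t, Pow(d, 2))))
Function('E')(h) = Add(40, Pow(h, 2), Mul(2, h)) (Function('E')(h) = Add(Add(Pow(h, 2), Mul(2, h)), Mul(4, Add(1, Pow(-3, 2)))) = Add(Add(Pow(h, 2), Mul(2, h)), Mul(4, Add(1, 9))) = Add(Add(Pow(h, 2), Mul(2, h)), Mul(4, 10)) = Add(Add(Pow(h, 2), Mul(2, h)), 40) = Add(40, Pow(h, 2), Mul(2, h)))
Function('u')(f) = Add(3, Mul(-1, Pow(Add(-2, f), 2))) (Function('u')(f) = Add(3, Mul(-1, Pow(Add(f, -2), 2))) = Add(3, Mul(-1, Pow(Add(-2, f), 2))))
Add(Function('u')(Function('E')(5)), -474) = Add(Add(3, Mul(-1, Pow(Add(-2, Add(40, Pow(5, 2), Mul(2, 5))), 2))), -474) = Add(Add(3, Mul(-1, Pow(Add(-2, Add(40, 25, 10)), 2))), -474) = Add(Add(3, Mul(-1, Pow(Add(-2, 75), 2))), -474) = Add(Add(3, Mul(-1, Pow(73, 2))), -474) = Add(Add(3, Mul(-1, 5329)), -474) = Add(Add(3, -5329), -474) = Add(-5326, -474) = -5800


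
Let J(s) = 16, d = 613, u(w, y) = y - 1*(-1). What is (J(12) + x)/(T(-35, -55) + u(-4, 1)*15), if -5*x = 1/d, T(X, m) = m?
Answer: -49039/76625 ≈ -0.63999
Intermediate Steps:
u(w, y) = 1 + y (u(w, y) = y + 1 = 1 + y)
x = -1/3065 (x = -⅕/613 = -⅕*1/613 = -1/3065 ≈ -0.00032626)
(J(12) + x)/(T(-35, -55) + u(-4, 1)*15) = (16 - 1/3065)/(-55 + (1 + 1)*15) = 49039/(3065*(-55 + 2*15)) = 49039/(3065*(-55 + 30)) = (49039/3065)/(-25) = (49039/3065)*(-1/25) = -49039/76625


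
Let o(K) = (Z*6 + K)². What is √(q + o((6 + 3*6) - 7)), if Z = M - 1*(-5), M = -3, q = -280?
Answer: √561 ≈ 23.685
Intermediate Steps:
Z = 2 (Z = -3 - 1*(-5) = -3 + 5 = 2)
o(K) = (12 + K)² (o(K) = (2*6 + K)² = (12 + K)²)
√(q + o((6 + 3*6) - 7)) = √(-280 + (12 + ((6 + 3*6) - 7))²) = √(-280 + (12 + ((6 + 18) - 7))²) = √(-280 + (12 + (24 - 7))²) = √(-280 + (12 + 17)²) = √(-280 + 29²) = √(-280 + 841) = √561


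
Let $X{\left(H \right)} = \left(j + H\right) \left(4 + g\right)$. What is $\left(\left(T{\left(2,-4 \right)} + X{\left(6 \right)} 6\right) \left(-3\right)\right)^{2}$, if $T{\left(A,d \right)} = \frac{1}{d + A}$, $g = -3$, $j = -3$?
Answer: $\frac{11025}{4} \approx 2756.3$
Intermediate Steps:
$X{\left(H \right)} = -3 + H$ ($X{\left(H \right)} = \left(-3 + H\right) \left(4 - 3\right) = \left(-3 + H\right) 1 = -3 + H$)
$T{\left(A,d \right)} = \frac{1}{A + d}$
$\left(\left(T{\left(2,-4 \right)} + X{\left(6 \right)} 6\right) \left(-3\right)\right)^{2} = \left(\left(\frac{1}{2 - 4} + \left(-3 + 6\right) 6\right) \left(-3\right)\right)^{2} = \left(\left(\frac{1}{-2} + 3 \cdot 6\right) \left(-3\right)\right)^{2} = \left(\left(- \frac{1}{2} + 18\right) \left(-3\right)\right)^{2} = \left(\frac{35}{2} \left(-3\right)\right)^{2} = \left(- \frac{105}{2}\right)^{2} = \frac{11025}{4}$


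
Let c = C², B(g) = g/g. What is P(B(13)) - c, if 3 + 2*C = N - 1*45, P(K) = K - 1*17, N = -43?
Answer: -8345/4 ≈ -2086.3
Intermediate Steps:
B(g) = 1
P(K) = -17 + K (P(K) = K - 17 = -17 + K)
C = -91/2 (C = -3/2 + (-43 - 1*45)/2 = -3/2 + (-43 - 45)/2 = -3/2 + (½)*(-88) = -3/2 - 44 = -91/2 ≈ -45.500)
c = 8281/4 (c = (-91/2)² = 8281/4 ≈ 2070.3)
P(B(13)) - c = (-17 + 1) - 1*8281/4 = -16 - 8281/4 = -8345/4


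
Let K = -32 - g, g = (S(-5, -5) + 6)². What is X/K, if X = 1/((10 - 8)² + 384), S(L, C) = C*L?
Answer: -1/385284 ≈ -2.5955e-6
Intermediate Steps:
g = 961 (g = (-5*(-5) + 6)² = (25 + 6)² = 31² = 961)
X = 1/388 (X = 1/(2² + 384) = 1/(4 + 384) = 1/388 ≈ 0.0025773)
K = -993 (K = -32 - 1*961 = -32 - 961 = -993)
X/K = (1/388)/(-993) = -1/993*1/388 = -1/385284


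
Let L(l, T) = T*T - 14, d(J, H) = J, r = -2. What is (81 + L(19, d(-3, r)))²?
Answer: 5776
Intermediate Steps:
L(l, T) = -14 + T² (L(l, T) = T² - 14 = -14 + T²)
(81 + L(19, d(-3, r)))² = (81 + (-14 + (-3)²))² = (81 + (-14 + 9))² = (81 - 5)² = 76² = 5776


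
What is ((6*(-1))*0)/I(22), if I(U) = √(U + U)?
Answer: 0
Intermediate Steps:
I(U) = √2*√U (I(U) = √(2*U) = √2*√U)
((6*(-1))*0)/I(22) = ((6*(-1))*0)/((√2*√22)) = (-6*0)/((2*√11)) = 0*(√11/22) = 0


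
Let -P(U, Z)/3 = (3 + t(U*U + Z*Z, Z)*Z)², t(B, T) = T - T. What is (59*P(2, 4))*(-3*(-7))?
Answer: -33453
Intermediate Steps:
t(B, T) = 0
P(U, Z) = -27 (P(U, Z) = -3*(3 + 0*Z)² = -3*(3 + 0)² = -3*3² = -3*9 = -27)
(59*P(2, 4))*(-3*(-7)) = (59*(-27))*(-3*(-7)) = -1593*21 = -33453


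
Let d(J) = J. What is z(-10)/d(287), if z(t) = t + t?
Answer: -20/287 ≈ -0.069686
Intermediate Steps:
z(t) = 2*t
z(-10)/d(287) = (2*(-10))/287 = -20*1/287 = -20/287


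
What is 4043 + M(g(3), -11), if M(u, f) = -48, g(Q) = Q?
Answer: 3995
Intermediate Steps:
4043 + M(g(3), -11) = 4043 - 48 = 3995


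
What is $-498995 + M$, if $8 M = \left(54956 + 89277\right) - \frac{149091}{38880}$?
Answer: $- \frac{49866591617}{103680} \approx -4.8097 \cdot 10^{5}$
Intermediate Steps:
$M = \frac{1869209983}{103680}$ ($M = \frac{\left(54956 + 89277\right) - \frac{149091}{38880}}{8} = \frac{144233 - \frac{49697}{12960}}{8} = \frac{1}{8} \cdot \frac{1869209983}{12960} = \frac{1869209983}{103680} \approx 18029.0$)
$-498995 + M = -498995 + \frac{1869209983}{103680} = - \frac{49866591617}{103680}$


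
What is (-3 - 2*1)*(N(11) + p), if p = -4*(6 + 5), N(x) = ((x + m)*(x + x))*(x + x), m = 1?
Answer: -28820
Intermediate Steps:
N(x) = 4*x²*(1 + x) (N(x) = ((x + 1)*(x + x))*(x + x) = ((1 + x)*(2*x))*(2*x) = (2*x*(1 + x))*(2*x) = 4*x²*(1 + x))
p = -44 (p = -4*11 = -44)
(-3 - 2*1)*(N(11) + p) = (-3 - 2*1)*(4*11²*(1 + 11) - 44) = (-3 - 2)*(4*121*12 - 44) = -5*(5808 - 44) = -5*5764 = -28820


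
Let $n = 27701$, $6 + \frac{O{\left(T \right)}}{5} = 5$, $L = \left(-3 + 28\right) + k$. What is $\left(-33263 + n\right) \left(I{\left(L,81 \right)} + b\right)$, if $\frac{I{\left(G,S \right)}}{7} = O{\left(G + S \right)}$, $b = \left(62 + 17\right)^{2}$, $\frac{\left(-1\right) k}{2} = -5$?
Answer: $-34517772$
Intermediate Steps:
$k = 10$ ($k = \left(-2\right) \left(-5\right) = 10$)
$L = 35$ ($L = \left(-3 + 28\right) + 10 = 25 + 10 = 35$)
$b = 6241$ ($b = 79^{2} = 6241$)
$O{\left(T \right)} = -5$ ($O{\left(T \right)} = -30 + 5 \cdot 5 = -30 + 25 = -5$)
$I{\left(G,S \right)} = -35$ ($I{\left(G,S \right)} = 7 \left(-5\right) = -35$)
$\left(-33263 + n\right) \left(I{\left(L,81 \right)} + b\right) = \left(-33263 + 27701\right) \left(-35 + 6241\right) = \left(-5562\right) 6206 = -34517772$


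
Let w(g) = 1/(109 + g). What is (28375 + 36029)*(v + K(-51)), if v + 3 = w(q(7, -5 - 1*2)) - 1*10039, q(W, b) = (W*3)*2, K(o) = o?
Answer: -98154400968/151 ≈ -6.5003e+8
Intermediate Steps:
q(W, b) = 6*W (q(W, b) = (3*W)*2 = 6*W)
v = -1516341/151 (v = -3 + (1/(109 + 6*7) - 1*10039) = -3 + (1/(109 + 42) - 10039) = -3 + (1/151 - 10039) = -3 - 1515888/151 = -1516341/151 ≈ -10042.)
(28375 + 36029)*(v + K(-51)) = (28375 + 36029)*(-1516341/151 - 51) = 64404*(-1524042/151) = -98154400968/151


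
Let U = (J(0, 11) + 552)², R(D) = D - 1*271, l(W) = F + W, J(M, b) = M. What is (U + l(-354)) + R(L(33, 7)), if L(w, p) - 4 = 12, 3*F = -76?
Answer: 912209/3 ≈ 3.0407e+5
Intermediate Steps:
F = -76/3 (F = (⅓)*(-76) = -76/3 ≈ -25.333)
L(w, p) = 16 (L(w, p) = 4 + 12 = 16)
l(W) = -76/3 + W
R(D) = -271 + D (R(D) = D - 271 = -271 + D)
U = 304704 (U = (0 + 552)² = 552² = 304704)
(U + l(-354)) + R(L(33, 7)) = (304704 + (-76/3 - 354)) + (-271 + 16) = (304704 - 1138/3) - 255 = 912974/3 - 255 = 912209/3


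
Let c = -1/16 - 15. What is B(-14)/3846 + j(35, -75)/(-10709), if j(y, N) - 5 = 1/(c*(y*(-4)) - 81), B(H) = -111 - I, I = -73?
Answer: -1728348238/167033124177 ≈ -0.010347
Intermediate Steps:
B(H) = -38 (B(H) = -111 - 1*(-73) = -111 + 73 = -38)
c = -241/16 (c = -1*1/16 - 15 = -1/16 - 15 = -241/16 ≈ -15.063)
j(y, N) = 5 + 1/(-81 + 241*y/4) (j(y, N) = 5 + 1/(-241*y*(-4)/16 - 81) = 5 + 1/(-(-241)*y/4 - 81) = 5 + 1/(241*y/4 - 81) = 5 + 1/(-81 + 241*y/4))
B(-14)/3846 + j(35, -75)/(-10709) = -38/3846 + ((-1616 + 1205*35)/(-324 + 241*35))/(-10709) = -38*1/3846 + ((-1616 + 42175)/(-324 + 8435))*(-1/10709) = -19/1923 + (40559/8111)*(-1/10709) = -19/1923 - 40559/86860699 = -1728348238/167033124177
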